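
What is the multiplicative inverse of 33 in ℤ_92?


Use the extended Euclidean algorithm to write 1 = 33·s + 92·t; then s mod 92 is the inverse.
Euclidean algorithm:
  33 = 0·92 + 33
  92 = 2·33 + 26
  33 = 1·26 + 7
  26 = 3·7 + 5
  7 = 1·5 + 2
  5 = 2·2 + 1
  2 = 2·1 + 0
gcd(33,92) = 1
Back-substitution gives: 33·(-39) + 92·(14) = 1
So 33⁻¹ ≡ -39 ≡ 53 (mod 92)
Check: 33 × 53 = 1749 ≡ 1 (mod 92) ✓

33⁻¹ ≡ 53 (mod 92)


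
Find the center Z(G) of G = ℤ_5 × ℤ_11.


Z(G) = {g ∈ G | gx = xg for all x ∈ G}
Direct product of abelian groups is abelian, so Z(G) = G

Z(ℤ_5 × ℤ_11) = ℤ_5 × ℤ_11


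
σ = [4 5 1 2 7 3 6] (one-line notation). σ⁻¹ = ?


To find σ⁻¹, swap domain and range:
σ(1) = 4 → σ⁻¹(4) = 1
σ(2) = 5 → σ⁻¹(5) = 2
σ(3) = 1 → σ⁻¹(1) = 3
σ(4) = 2 → σ⁻¹(2) = 4
σ(5) = 7 → σ⁻¹(7) = 5
σ(6) = 3 → σ⁻¹(3) = 6
σ(7) = 6 → σ⁻¹(6) = 7

σ⁻¹ = [3 4 6 1 2 7 5]


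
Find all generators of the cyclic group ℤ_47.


g generates ℤ_n iff gcd(g,n) = 1
Prime factors of 47: 47
Generators are g ∈ {1,...,46} not divisible by any of these primes.
Generators: {1, 2, 3, 4, 5, 6, 7, 8, 9, 10, 11, 12, 13, 14, 15, 16, 17, 18, 19, 20, 21, 22, 23, 24, 25, 26, 27, 28, 29, 30, 31, 32, 33, 34, 35, 36, 37, 38, 39, 40, 41, 42, 43, 44, 45, 46}
Number of generators = φ(47) = 46

Generators of ℤ_47 = {1, 2, 3, 4, 5, 6, 7, 8, 9, 10, 11, 12, 13, 14, 15, 16, 17, 18, 19, 20, 21, 22, 23, 24, 25, 26, 27, 28, 29, 30, 31, 32, 33, 34, 35, 36, 37, 38, 39, 40, 41, 42, 43, 44, 45, 46}


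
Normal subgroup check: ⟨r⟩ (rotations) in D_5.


H = ⟨r⟩ (rotations) in D_5
The rotation subgroup ⟨r⟩ has index 2 in D_5, so it is normal

Yes, normal subgroup


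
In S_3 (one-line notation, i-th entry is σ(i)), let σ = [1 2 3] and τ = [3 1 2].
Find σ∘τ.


σ∘τ: apply τ first, then σ
1 →τ 3 →σ 3
2 →τ 1 →σ 1
3 →τ 2 →σ 2

σ∘τ = [3 1 2]


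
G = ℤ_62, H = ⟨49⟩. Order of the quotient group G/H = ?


|⟨49⟩| = n / gcd(49, 62) = 62 / 1 = 62
H is normal (ℤ_62 is abelian).
|G/H| = |G| / |H| = 62 / 62 = 1

|G/H| = 1


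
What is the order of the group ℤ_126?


ℤ_n has n elements.

|ℤ_126| = 126


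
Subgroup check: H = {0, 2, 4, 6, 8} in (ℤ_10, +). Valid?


Subgroup test for H = {0, 2, 4, 6, 8} in (ℤ_10, +):
(1) 0 ∈ H? Yes
(2) Closure: for all a,b ∈ H, (a+b) mod 10 ∈ H? Yes
(3) Inverses: for all a ∈ H, -a mod 10 ∈ H? Yes

Yes, H is a subgroup of ℤ_10


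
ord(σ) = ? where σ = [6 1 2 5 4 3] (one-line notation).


Cycle decomposition: (1 6 3 2) (4 5)
Cycle lengths: 4, 2
Order = lcm(4, 2) = 4

ord(σ) = 4


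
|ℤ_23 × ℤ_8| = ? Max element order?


|ℤ_23 × ℤ_8| = 23 × 8 = 184
Max element order = lcm(23,8) = 184
Cyclic? Yes (gcd=1)

|ℤ_23×ℤ_8| = 184, max element order = 184


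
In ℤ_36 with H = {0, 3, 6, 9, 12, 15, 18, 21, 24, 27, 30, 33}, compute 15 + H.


15 + H = {15 + h (mod 36) : h ∈ H}
15+0=15, 15+3=18, 15+6=21, 15+9=24, 15+12=27, 15+15=30, 15+18=33, 15+21=0, 15+24=3, 15+27=6, 15+30=9, 15+33=12
15 + H = {0, 3, 6, 9, 12, 15, 18, 21, 24, 27, 30, 33} = 0 + H

15 + H = {0, 3, 6, 9, 12, 15, 18, 21, 24, 27, 30, 33}


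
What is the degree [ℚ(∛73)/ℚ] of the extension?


∛73 has minimal polynomial x³ - 73 (irreducible over ℚ since 73 is not a perfect cube)

[ℚ(∛73)/ℚ] = 3


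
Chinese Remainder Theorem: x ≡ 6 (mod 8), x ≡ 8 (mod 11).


m₁ = 8, m₂ = 11, gcd = 1, so CRT applies. M = m₁·m₂ = 88
Let M₁ = M/m₁ = 11, M₂ = M/m₂ = 8
Find y₁ ≡ M₁⁻¹ (mod m₁): 11⁻¹ ≡ 3 (mod 8)
Find y₂ ≡ M₂⁻¹ (mod m₂): 8⁻¹ ≡ 7 (mod 11)
x = a₁·M₁·y₁ + a₂·M₂·y₂ = 6·11·3 + 8·8·7 = 646
Reduce mod 88: x ≡ 30
Check: 30 mod 8 = 6 ✓, 30 mod 11 = 8 ✓

x ≡ 30 (mod 88)


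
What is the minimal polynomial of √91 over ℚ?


√91 satisfies x² - 91 = 0, irreducible over ℚ since 91 is squarefree

Minimal polynomial: x² - 91


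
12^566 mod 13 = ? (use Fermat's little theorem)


Fermat's little theorem: if p is prime and gcd(a,p)=1, then a^(p-1) ≡ 1 (mod p)
p = 13 is prime, gcd(12,13) = 1
Reduce exponent: 566 mod 12 = 2
So 12^566 ≡ 12^2 (mod 13)
12^2 mod 13 = 1

12^566 ≡ 1 (mod 13)


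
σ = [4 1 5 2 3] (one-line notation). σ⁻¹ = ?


To find σ⁻¹, swap domain and range:
σ(1) = 4 → σ⁻¹(4) = 1
σ(2) = 1 → σ⁻¹(1) = 2
σ(3) = 5 → σ⁻¹(5) = 3
σ(4) = 2 → σ⁻¹(2) = 4
σ(5) = 3 → σ⁻¹(3) = 5

σ⁻¹ = [2 4 5 1 3]


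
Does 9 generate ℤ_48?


g generates ℤ_n iff gcd(g, n) = 1
gcd(9, 48) = 3
Since gcd = 3 ≠ 1, ⟨9⟩ has order 16 < 48, so 9 is not a generator.

No, 9 does not generate ℤ_48


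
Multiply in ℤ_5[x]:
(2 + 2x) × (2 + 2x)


Expand and collect like terms; reduce coefficients mod 5:
x^0: 2·2 = 4 ≡ 4 (mod 5)
x^1: 2·2 + 2·2 = 8 ≡ 3 (mod 5)
x^2: 2·2 = 4 ≡ 4 (mod 5)
Result: 4 + 3x + 4x^2

f · g = 4 + 3x + 4x^2


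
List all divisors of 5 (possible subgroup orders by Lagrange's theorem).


Lagrange's theorem: |H| divides |G|
|G| = 5
Divisors of 5: 1, 5

Possible subgroup orders: {1, 5}


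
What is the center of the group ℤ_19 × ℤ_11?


Z(G) = {g ∈ G | gx = xg for all x ∈ G}
Direct product of abelian groups is abelian, so Z(G) = G

Z(ℤ_19 × ℤ_11) = ℤ_19 × ℤ_11


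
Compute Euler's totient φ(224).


Factor n: 224 = 2^5 × 7
φ(n) = n · ∏(1 - 1/p) over distinct primes p | n
φ(224) = 224 · (1 - 1/2) · (1 - 1/7) = 96

φ(224) = 96


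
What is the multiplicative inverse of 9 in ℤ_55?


Use the extended Euclidean algorithm to write 1 = 9·s + 55·t; then s mod 55 is the inverse.
Euclidean algorithm:
  9 = 0·55 + 9
  55 = 6·9 + 1
  9 = 9·1 + 0
gcd(9,55) = 1
Back-substitution gives: 9·(-6) + 55·(1) = 1
So 9⁻¹ ≡ -6 ≡ 49 (mod 55)
Check: 9 × 49 = 441 ≡ 1 (mod 55) ✓

9⁻¹ ≡ 49 (mod 55)


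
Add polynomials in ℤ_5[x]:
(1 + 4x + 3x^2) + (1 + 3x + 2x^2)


Add coefficients mod 5:
x^0: 1 + 1 = 2 (mod 5)
x^1: 4 + 3 = 2 (mod 5)
x^2: 3 + 2 = 0 (mod 5)
Result: 2 + 2x

f + g = 2 + 2x


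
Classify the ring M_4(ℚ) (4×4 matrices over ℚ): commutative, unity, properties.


Matrix multiplication is non-commutative for n ≥ 2; the identity matrix I is the unity; singular matrices give zero divisors, so not an integral domain
Commutative: No
Integral domain: No
Has unity: Yes

M_4(ℚ) (4×4 matrices over ℚ): Commutative=No, Unity=Yes


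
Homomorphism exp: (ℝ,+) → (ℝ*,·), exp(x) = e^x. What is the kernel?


Kernel = preimage of identity
ker(exp) = {x ∈ ℝ | e^x = 1} = {0}

ker(exp) = {0}


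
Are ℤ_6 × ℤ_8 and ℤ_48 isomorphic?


Comparing ℤ_6 × ℤ_8 and ℤ_48:
gcd(6,8) = 2 ≠ 1. Max element order in ℤ_6×ℤ_8 is lcm(6,8) = 24 < 48, so it has no element of order 48

No, ℤ_6 × ℤ_8 ≇ ℤ_48


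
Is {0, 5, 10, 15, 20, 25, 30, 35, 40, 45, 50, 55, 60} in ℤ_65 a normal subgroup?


H = {0, 5, 10, 15, 20, 25, 30, 35, 40, 45, 50, 55, 60} in ℤ_65
ℤ_65 is abelian; every subgroup of an abelian group is normal

Yes, normal subgroup


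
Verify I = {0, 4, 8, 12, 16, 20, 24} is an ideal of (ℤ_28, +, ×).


Check ideal conditions for I = {0, 4, 8, 12, 16, 20, 24} in ℤ_28:
(1) I is an additive subgroup? Yes
(2) For r ∈ ℤ_28 and a ∈ I: r·a ∈ I? Yes

Yes, I is an ideal of ℤ_28


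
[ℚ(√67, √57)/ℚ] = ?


[ℚ(√67,√57):ℚ] = [ℚ(√67,√57):ℚ(√67)]·[ℚ(√67):ℚ] = 2·2 = 4

[ℚ(√67, √57)/ℚ] = 4


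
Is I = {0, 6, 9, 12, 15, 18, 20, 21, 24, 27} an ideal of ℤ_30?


Check ideal conditions for I = {0, 6, 9, 12, 15, 18, 20, 21, 24, 27} in ℤ_30:
(1) I is an additive subgroup? No
(2) For r ∈ ℤ_30 and a ∈ I: r·a ∈ I? No  [counterexample: r=2, a=20, r·a mod 30 = 10 ∉ I]

No, I is not an ideal of ℤ_30


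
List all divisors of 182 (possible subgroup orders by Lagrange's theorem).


Lagrange's theorem: |H| divides |G|
|G| = 182
Divisors of 182: 1, 2, 7, 13, 14, 26, 91, 182

Possible subgroup orders: {1, 2, 7, 13, 14, 26, 91, 182}


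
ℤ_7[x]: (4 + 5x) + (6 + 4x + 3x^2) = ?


Add coefficients mod 7:
x^0: 4 + 6 = 3 (mod 7)
x^1: 5 + 4 = 2 (mod 7)
x^2: 0 + 3 = 3 (mod 7)
Result: 3 + 2x + 3x^2

f + g = 3 + 2x + 3x^2


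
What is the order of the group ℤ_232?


ℤ_n has n elements.

|ℤ_232| = 232


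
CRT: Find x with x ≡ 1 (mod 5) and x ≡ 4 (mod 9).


m₁ = 5, m₂ = 9, gcd = 1, so CRT applies. M = m₁·m₂ = 45
Let M₁ = M/m₁ = 9, M₂ = M/m₂ = 5
Find y₁ ≡ M₁⁻¹ (mod m₁): 9⁻¹ ≡ 4 (mod 5)
Find y₂ ≡ M₂⁻¹ (mod m₂): 5⁻¹ ≡ 2 (mod 9)
x = a₁·M₁·y₁ + a₂·M₂·y₂ = 1·9·4 + 4·5·2 = 76
Reduce mod 45: x ≡ 31
Check: 31 mod 5 = 1 ✓, 31 mod 9 = 4 ✓

x ≡ 31 (mod 45)


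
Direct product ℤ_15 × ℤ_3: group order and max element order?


|ℤ_15 × ℤ_3| = 15 × 3 = 45
Max element order = lcm(15,3) = 15
Cyclic? No (gcd=3)

|ℤ_15×ℤ_3| = 45, max element order = 15


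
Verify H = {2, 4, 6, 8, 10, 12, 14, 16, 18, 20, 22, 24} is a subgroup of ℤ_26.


Subgroup test for H = {2, 4, 6, 8, 10, 12, 14, 16, 18, 20, 22, 24} in (ℤ_26, +):
(1) 0 ∈ H? No
(2) Closure: for all a,b ∈ H, (a+b) mod 26 ∈ H? No  [counterexample: 2 + 24 = 0 ∉ H]
(3) Inverses: for all a ∈ H, -a mod 26 ∈ H? Yes

No, H is not a subgroup of ℤ_26


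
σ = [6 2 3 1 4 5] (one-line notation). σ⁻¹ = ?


To find σ⁻¹, swap domain and range:
σ(1) = 6 → σ⁻¹(6) = 1
σ(2) = 2 → σ⁻¹(2) = 2
σ(3) = 3 → σ⁻¹(3) = 3
σ(4) = 1 → σ⁻¹(1) = 4
σ(5) = 4 → σ⁻¹(4) = 5
σ(6) = 5 → σ⁻¹(5) = 6

σ⁻¹ = [4 2 3 5 6 1]


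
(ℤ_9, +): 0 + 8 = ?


Operation: addition mod 9
0 + 8 = (a + b) mod 9 with a = 0, b = 8

0 + 8 = 8


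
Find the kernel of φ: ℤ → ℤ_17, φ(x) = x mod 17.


Kernel = preimage of identity
ker(φ) = {x ∈ ℤ : x ≡ 0 (mod 17)} = 17ℤ = {0, ±17, ±34, ...}

ker(φ) = 17ℤ


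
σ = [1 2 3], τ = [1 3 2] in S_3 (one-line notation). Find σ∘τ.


σ∘τ: apply τ first, then σ
1 →τ 1 →σ 1
2 →τ 3 →σ 3
3 →τ 2 →σ 2

σ∘τ = [1 3 2]


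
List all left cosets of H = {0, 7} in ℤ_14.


H = {0, 7}, |H| = 2
Number of cosets = |G|/|H| = 14/2 = 7
0 + H = {0, 7}
1 + H = {1, 8}
2 + H = {2, 9}
3 + H = {3, 10}
4 + H = {4, 11}
5 + H = {5, 12}
6 + H = {6, 13}

Cosets: 0+H={0,7}; 1+H={1,8}; 2+H={2,9}; 3+H={3,10}; 4+H={4,11}; 5+H={5,12}; 6+H={6,13}


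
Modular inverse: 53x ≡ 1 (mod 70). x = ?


Use the extended Euclidean algorithm to write 1 = 53·s + 70·t; then s mod 70 is the inverse.
Euclidean algorithm:
  53 = 0·70 + 53
  70 = 1·53 + 17
  53 = 3·17 + 2
  17 = 8·2 + 1
  2 = 2·1 + 0
gcd(53,70) = 1
Back-substitution gives: 53·(-33) + 70·(25) = 1
So 53⁻¹ ≡ -33 ≡ 37 (mod 70)
Check: 53 × 37 = 1961 ≡ 1 (mod 70) ✓

53⁻¹ ≡ 37 (mod 70)


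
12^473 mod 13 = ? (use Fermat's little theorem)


Fermat's little theorem: if p is prime and gcd(a,p)=1, then a^(p-1) ≡ 1 (mod p)
p = 13 is prime, gcd(12,13) = 1
Reduce exponent: 473 mod 12 = 5
So 12^473 ≡ 12^5 (mod 13)
12^5 mod 13 = 12

12^473 ≡ 12 (mod 13)


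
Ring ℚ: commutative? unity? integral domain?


ℚ is a field: commutative, has unity, every nonzero element is a unit (hence an integral domain)
Commutative: Yes
Integral domain: Yes
Has unity: Yes

ℚ: Commutative=Yes, Unity=Yes


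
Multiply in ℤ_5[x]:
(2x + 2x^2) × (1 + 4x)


Expand and collect like terms; reduce coefficients mod 5:
x^0: 0·1 = 0 ≡ 0 (mod 5)
x^1: 0·4 + 2·1 = 2 ≡ 2 (mod 5)
x^2: 2·4 + 2·1 = 10 ≡ 0 (mod 5)
x^3: 2·4 = 8 ≡ 3 (mod 5)
Result: 2x + 3x^3

f · g = 2x + 3x^3


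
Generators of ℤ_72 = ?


g generates ℤ_n iff gcd(g,n) = 1
Prime factors of 72: 2, 3
Generators are g ∈ {1,...,71} not divisible by any of these primes.
Generators: {1, 5, 7, 11, 13, 17, 19, 23, 25, 29, 31, 35, 37, 41, 43, 47, 49, 53, 55, 59, 61, 65, 67, 71}
Number of generators = φ(72) = 24

Generators of ℤ_72 = {1, 5, 7, 11, 13, 17, 19, 23, 25, 29, 31, 35, 37, 41, 43, 47, 49, 53, 55, 59, 61, 65, 67, 71}


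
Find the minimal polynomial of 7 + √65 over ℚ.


Let α = 7 + √65. Then α - 7 = √65, so (α - 7)² = 65, giving α² - 14α - 16 = 0. Degree 2 and α ∉ ℚ, so this is the minimal polynomial.

Minimal polynomial: x² - 14x - 16


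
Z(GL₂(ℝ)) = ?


Z(G) = {g ∈ G | gx = xg for all x ∈ G}
Only scalar multiples of the identity commute with all invertible matrices

Z(GL₂(ℝ)) = {aI : a ∈ ℝ, a ≠ 0}


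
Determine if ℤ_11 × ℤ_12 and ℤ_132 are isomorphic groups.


Comparing ℤ_11 × ℤ_12 and ℤ_132:
gcd(11,12) = 1, so ℤ_11 × ℤ_12 ≅ ℤ_132 (CRT)

Yes, ℤ_11 × ℤ_12 ≅ ℤ_132


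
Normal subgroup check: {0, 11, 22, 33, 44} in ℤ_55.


H = {0, 11, 22, 33, 44} in ℤ_55
ℤ_55 is abelian; every subgroup of an abelian group is normal

Yes, normal subgroup


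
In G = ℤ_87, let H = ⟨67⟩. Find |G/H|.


|⟨67⟩| = n / gcd(67, 87) = 87 / 1 = 87
H is normal (ℤ_87 is abelian).
|G/H| = |G| / |H| = 87 / 87 = 1

|G/H| = 1


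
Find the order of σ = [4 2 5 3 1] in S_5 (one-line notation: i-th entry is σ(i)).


Cycle decomposition: (1 4 3 5)
Cycle lengths: 4
Order = lcm(4) = 4

ord(σ) = 4


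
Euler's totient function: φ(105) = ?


Factor n: 105 = 3 × 5 × 7
φ(n) = n · ∏(1 - 1/p) over distinct primes p | n
φ(105) = 105 · (1 - 1/3) · (1 - 1/5) · (1 - 1/7) = 48

φ(105) = 48


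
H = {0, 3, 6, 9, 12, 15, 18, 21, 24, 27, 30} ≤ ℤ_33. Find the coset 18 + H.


18 + H = {18 + h (mod 33) : h ∈ H}
18+0=18, 18+3=21, 18+6=24, 18+9=27, 18+12=30, 18+15=0, 18+18=3, 18+21=6, 18+24=9, 18+27=12, 18+30=15
18 + H = {0, 3, 6, 9, 12, 15, 18, 21, 24, 27, 30} = 0 + H

18 + H = {0, 3, 6, 9, 12, 15, 18, 21, 24, 27, 30}


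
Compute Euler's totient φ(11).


φ(n) = count of k ∈ {1,...,n} with gcd(k,n)=1
Coprimes to 11: {1, 2, 3, 4, 5, 6, 7, 8, 9, 10}
Count: 10

φ(11) = 10


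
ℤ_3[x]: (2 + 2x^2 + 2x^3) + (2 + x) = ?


Add coefficients mod 3:
x^0: 2 + 2 = 1 (mod 3)
x^1: 0 + 1 = 1 (mod 3)
x^2: 2 + 0 = 2 (mod 3)
x^3: 2 + 0 = 2 (mod 3)
Result: 1 + x + 2x^2 + 2x^3

f + g = 1 + x + 2x^2 + 2x^3


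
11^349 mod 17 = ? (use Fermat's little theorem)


Fermat's little theorem: if p is prime and gcd(a,p)=1, then a^(p-1) ≡ 1 (mod p)
p = 17 is prime, gcd(11,17) = 1
Reduce exponent: 349 mod 16 = 13
So 11^349 ≡ 11^13 (mod 17)
11^13 mod 17 = 7

11^349 ≡ 7 (mod 17)


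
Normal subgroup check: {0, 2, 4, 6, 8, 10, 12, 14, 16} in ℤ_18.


H = {0, 2, 4, 6, 8, 10, 12, 14, 16} in ℤ_18
ℤ_18 is abelian; every subgroup of an abelian group is normal

Yes, normal subgroup


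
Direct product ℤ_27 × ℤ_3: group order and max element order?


|ℤ_27 × ℤ_3| = 27 × 3 = 81
Max element order = lcm(27,3) = 27
Cyclic? No (gcd=3)

|ℤ_27×ℤ_3| = 81, max element order = 27


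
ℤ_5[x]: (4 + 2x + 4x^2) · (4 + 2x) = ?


Expand and collect like terms; reduce coefficients mod 5:
x^0: 4·4 = 16 ≡ 1 (mod 5)
x^1: 4·2 + 2·4 = 16 ≡ 1 (mod 5)
x^2: 2·2 + 4·4 = 20 ≡ 0 (mod 5)
x^3: 4·2 = 8 ≡ 3 (mod 5)
Result: 1 + x + 3x^3

f · g = 1 + x + 3x^3


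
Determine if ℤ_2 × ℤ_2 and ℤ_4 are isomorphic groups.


Comparing ℤ_2 × ℤ_2 and ℤ_4:
gcd(2,2) = 2 ≠ 1. Max element order in ℤ_2×ℤ_2 is lcm(2,2) = 2 < 4, so it has no element of order 4

No, ℤ_2 × ℤ_2 ≇ ℤ_4


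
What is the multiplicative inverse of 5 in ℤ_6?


Use the extended Euclidean algorithm to write 1 = 5·s + 6·t; then s mod 6 is the inverse.
Euclidean algorithm:
  5 = 0·6 + 5
  6 = 1·5 + 1
  5 = 5·1 + 0
gcd(5,6) = 1
Back-substitution gives: 5·(-1) + 6·(1) = 1
So 5⁻¹ ≡ -1 ≡ 5 (mod 6)
Check: 5 × 5 = 25 ≡ 1 (mod 6) ✓

5⁻¹ ≡ 5 (mod 6)


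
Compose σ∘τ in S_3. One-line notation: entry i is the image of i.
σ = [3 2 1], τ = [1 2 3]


σ∘τ: apply τ first, then σ
1 →τ 1 →σ 3
2 →τ 2 →σ 2
3 →τ 3 →σ 1

σ∘τ = [3 2 1]


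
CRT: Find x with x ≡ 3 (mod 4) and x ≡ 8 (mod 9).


m₁ = 4, m₂ = 9, gcd = 1, so CRT applies. M = m₁·m₂ = 36
Let M₁ = M/m₁ = 9, M₂ = M/m₂ = 4
Find y₁ ≡ M₁⁻¹ (mod m₁): 9⁻¹ ≡ 1 (mod 4)
Find y₂ ≡ M₂⁻¹ (mod m₂): 4⁻¹ ≡ 7 (mod 9)
x = a₁·M₁·y₁ + a₂·M₂·y₂ = 3·9·1 + 8·4·7 = 251
Reduce mod 36: x ≡ 35
Check: 35 mod 4 = 3 ✓, 35 mod 9 = 8 ✓

x ≡ 35 (mod 36)


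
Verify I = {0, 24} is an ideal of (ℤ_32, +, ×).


Check ideal conditions for I = {0, 24} in ℤ_32:
(1) I is an additive subgroup? No
(2) For r ∈ ℤ_32 and a ∈ I: r·a ∈ I? No  [counterexample: r=2, a=24, r·a mod 32 = 16 ∉ I]

No, I is not an ideal of ℤ_32


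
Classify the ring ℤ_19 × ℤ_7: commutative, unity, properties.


Direct product ring; commutative with unity (1,1); but (1,0)·(0,1) = (0,0) gives zero divisors, so not an integral domain
Commutative: Yes
Integral domain: No
Has unity: Yes

ℤ_19 × ℤ_7: Commutative=Yes, Unity=Yes


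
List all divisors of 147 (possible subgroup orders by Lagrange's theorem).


Lagrange's theorem: |H| divides |G|
|G| = 147
Divisors of 147: 1, 3, 7, 21, 49, 147

Possible subgroup orders: {1, 3, 7, 21, 49, 147}


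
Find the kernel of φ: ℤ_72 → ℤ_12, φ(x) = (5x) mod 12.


Kernel = preimage of identity
ker(φ) = {x ∈ ℤ_72 : 5x ≡ 0 (mod 12)}. Since 12 | 72, φ is well-defined. The kernel is the cyclic subgroup ⟨12⟩ of ℤ_72 (order 6), i.e. {0, 12, 24, 36, 48, 60}

ker(φ) = {0, 12, 24, 36, 48, 60}


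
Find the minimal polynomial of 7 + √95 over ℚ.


Let α = 7 + √95. Then α - 7 = √95, so (α - 7)² = 95, giving α² - 14α - 46 = 0. Degree 2 and α ∉ ℚ, so this is the minimal polynomial.

Minimal polynomial: x² - 14x - 46


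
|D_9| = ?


|D_n| = 2n (n rotations and n reflections)
|D_9| = 2×9 = 18

|D_9| = 18


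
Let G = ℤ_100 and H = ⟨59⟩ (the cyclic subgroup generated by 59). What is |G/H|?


|⟨59⟩| = n / gcd(59, 100) = 100 / 1 = 100
H is normal (ℤ_100 is abelian).
|G/H| = |G| / |H| = 100 / 100 = 1

|G/H| = 1


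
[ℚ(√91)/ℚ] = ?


√91 has minimal polynomial x² - 91 (irreducible over ℚ since 91 is squarefree)

[ℚ(√91)/ℚ] = 2


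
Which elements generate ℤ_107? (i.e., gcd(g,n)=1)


g generates ℤ_n iff gcd(g,n) = 1
Prime factors of 107: 107
Generators are g ∈ {1,...,106} not divisible by any of these primes.
Generators: {1, 2, 3, 4, 5, 6, 7, 8, 9, 10, 11, 12, 13, 14, 15, 16, 17, 18, 19, 20, 21, 22, 23, 24, 25, 26, 27, 28, 29, 30, 31, 32, 33, 34, 35, 36, 37, 38, 39, 40, 41, 42, 43, 44, 45, 46, 47, 48, 49, 50, 51, 52, 53, 54, 55, 56, 57, 58, 59, 60, 61, 62, 63, 64, 65, 66, 67, 68, 69, 70, 71, 72, 73, 74, 75, 76, 77, 78, 79, 80, 81, 82, 83, 84, 85, 86, 87, 88, 89, 90, 91, 92, 93, 94, 95, 96, 97, 98, 99, 100, 101, 102, 103, 104, 105, 106}
Number of generators = φ(107) = 106

Generators of ℤ_107 = {1, 2, 3, 4, 5, 6, 7, 8, 9, 10, 11, 12, 13, 14, 15, 16, 17, 18, 19, 20, 21, 22, 23, 24, 25, 26, 27, 28, 29, 30, 31, 32, 33, 34, 35, 36, 37, 38, 39, 40, 41, 42, 43, 44, 45, 46, 47, 48, 49, 50, 51, 52, 53, 54, 55, 56, 57, 58, 59, 60, 61, 62, 63, 64, 65, 66, 67, 68, 69, 70, 71, 72, 73, 74, 75, 76, 77, 78, 79, 80, 81, 82, 83, 84, 85, 86, 87, 88, 89, 90, 91, 92, 93, 94, 95, 96, 97, 98, 99, 100, 101, 102, 103, 104, 105, 106}


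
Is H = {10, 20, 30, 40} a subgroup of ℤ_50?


Subgroup test for H = {10, 20, 30, 40} in (ℤ_50, +):
(1) 0 ∈ H? No
(2) Closure: for all a,b ∈ H, (a+b) mod 50 ∈ H? No  [counterexample: 10 + 40 = 0 ∉ H]
(3) Inverses: for all a ∈ H, -a mod 50 ∈ H? Yes

No, H is not a subgroup of ℤ_50


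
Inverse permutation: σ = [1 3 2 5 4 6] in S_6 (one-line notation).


To find σ⁻¹, swap domain and range:
σ(1) = 1 → σ⁻¹(1) = 1
σ(2) = 3 → σ⁻¹(3) = 2
σ(3) = 2 → σ⁻¹(2) = 3
σ(4) = 5 → σ⁻¹(5) = 4
σ(5) = 4 → σ⁻¹(4) = 5
σ(6) = 6 → σ⁻¹(6) = 6

σ⁻¹ = [1 3 2 5 4 6]


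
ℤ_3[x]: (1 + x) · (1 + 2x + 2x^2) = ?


Expand and collect like terms; reduce coefficients mod 3:
x^0: 1·1 = 1 ≡ 1 (mod 3)
x^1: 1·2 + 1·1 = 3 ≡ 0 (mod 3)
x^2: 1·2 + 1·2 = 4 ≡ 1 (mod 3)
x^3: 1·2 = 2 ≡ 2 (mod 3)
Result: 1 + x^2 + 2x^3

f · g = 1 + x^2 + 2x^3


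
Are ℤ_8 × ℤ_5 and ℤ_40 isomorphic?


Comparing ℤ_8 × ℤ_5 and ℤ_40:
gcd(8,5) = 1, so ℤ_8 × ℤ_5 ≅ ℤ_40 (CRT)

Yes, ℤ_8 × ℤ_5 ≅ ℤ_40


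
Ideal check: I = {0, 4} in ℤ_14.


Check ideal conditions for I = {0, 4} in ℤ_14:
(1) I is an additive subgroup? No
(2) For r ∈ ℤ_14 and a ∈ I: r·a ∈ I? No  [counterexample: r=2, a=4, r·a mod 14 = 8 ∉ I]

No, I is not an ideal of ℤ_14


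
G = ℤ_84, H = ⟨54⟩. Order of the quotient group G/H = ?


|⟨54⟩| = n / gcd(54, 84) = 84 / 6 = 14
H is normal (ℤ_84 is abelian).
|G/H| = |G| / |H| = 84 / 14 = 6

|G/H| = 6


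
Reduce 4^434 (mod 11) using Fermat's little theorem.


Fermat's little theorem: if p is prime and gcd(a,p)=1, then a^(p-1) ≡ 1 (mod p)
p = 11 is prime, gcd(4,11) = 1
Reduce exponent: 434 mod 10 = 4
So 4^434 ≡ 4^4 (mod 11)
4^4 mod 11 = 3

4^434 ≡ 3 (mod 11)


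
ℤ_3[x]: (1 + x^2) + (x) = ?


Add coefficients mod 3:
x^0: 1 + 0 = 1 (mod 3)
x^1: 0 + 1 = 1 (mod 3)
x^2: 1 + 0 = 1 (mod 3)
Result: 1 + x + x^2

f + g = 1 + x + x^2


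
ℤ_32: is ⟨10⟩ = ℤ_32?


g generates ℤ_n iff gcd(g, n) = 1
gcd(10, 32) = 2
Since gcd = 2 ≠ 1, ⟨10⟩ has order 16 < 32, so 10 is not a generator.

No, 10 does not generate ℤ_32


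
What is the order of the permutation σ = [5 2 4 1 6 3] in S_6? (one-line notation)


Cycle decomposition: (1 5 6 3 4)
Cycle lengths: 5
Order = lcm(5) = 5

ord(σ) = 5


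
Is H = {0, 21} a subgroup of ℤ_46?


Subgroup test for H = {0, 21} in (ℤ_46, +):
(1) 0 ∈ H? Yes
(2) Closure: for all a,b ∈ H, (a+b) mod 46 ∈ H? No  [counterexample: 21 + 21 = 42 ∉ H]
(3) Inverses: for all a ∈ H, -a mod 46 ∈ H? No

No, H is not a subgroup of ℤ_46


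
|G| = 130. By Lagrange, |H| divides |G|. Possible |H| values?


Lagrange's theorem: |H| divides |G|
|G| = 130
Divisors of 130: 1, 2, 5, 10, 13, 26, 65, 130

Possible subgroup orders: {1, 2, 5, 10, 13, 26, 65, 130}


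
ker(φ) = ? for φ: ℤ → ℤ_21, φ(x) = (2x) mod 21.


Kernel = preimage of identity
ker(φ) = {x ∈ ℤ : 2x ≡ 0 (mod 21)}. gcd(2,21) = 1, so 2x ≡ 0 (mod 21) ⟺ x ≡ 0 (mod 21/1 = 21). Hence ker(φ) = 21ℤ

ker(φ) = 21ℤ


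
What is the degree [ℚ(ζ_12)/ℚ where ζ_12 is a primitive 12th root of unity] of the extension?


[ℚ(ζ_n):ℚ] = deg Φ_n(x) = φ(n). Here φ(12) = 4

[ℚ(ζ_12)/ℚ where ζ_12 is a primitive 12th root of unity] = 4


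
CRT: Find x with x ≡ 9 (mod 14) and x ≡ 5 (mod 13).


m₁ = 14, m₂ = 13, gcd = 1, so CRT applies. M = m₁·m₂ = 182
Let M₁ = M/m₁ = 13, M₂ = M/m₂ = 14
Find y₁ ≡ M₁⁻¹ (mod m₁): 13⁻¹ ≡ 13 (mod 14)
Find y₂ ≡ M₂⁻¹ (mod m₂): 14⁻¹ ≡ 1 (mod 13)
x = a₁·M₁·y₁ + a₂·M₂·y₂ = 9·13·13 + 5·14·1 = 1591
Reduce mod 182: x ≡ 135
Check: 135 mod 14 = 9 ✓, 135 mod 13 = 5 ✓

x ≡ 135 (mod 182)


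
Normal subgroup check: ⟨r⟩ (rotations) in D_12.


H = ⟨r⟩ (rotations) in D_12
The rotation subgroup ⟨r⟩ has index 2 in D_12, so it is normal

Yes, normal subgroup


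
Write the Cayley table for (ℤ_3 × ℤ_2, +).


Elements: {(0,0), (0,1), (1,0), (1,1), (2,0), (2,1)}
Operation: componentwise addition mod (3, 2)
Entry (a, b) = ((a₁+b₁) mod 3, (a₂+b₂) mod 2)

Cayley table:
      | (0,0) | (0,1) | (1,0) | (1,1) | (2,0) | (2,1)
(0,0) | (0,0) | (0,1) | (1,0) | (1,1) | (2,0) | (2,1)
(0,1) | (0,1) | (0,0) | (1,1) | (1,0) | (2,1) | (2,0)
(1,0) | (1,0) | (1,1) | (2,0) | (2,1) | (0,0) | (0,1)
(1,1) | (1,1) | (1,0) | (2,1) | (2,0) | (0,1) | (0,0)
(2,0) | (2,0) | (2,1) | (0,0) | (0,1) | (1,0) | (1,1)
(2,1) | (2,1) | (2,0) | (0,1) | (0,0) | (1,1) | (1,0)


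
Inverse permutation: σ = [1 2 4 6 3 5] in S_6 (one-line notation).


To find σ⁻¹, swap domain and range:
σ(1) = 1 → σ⁻¹(1) = 1
σ(2) = 2 → σ⁻¹(2) = 2
σ(3) = 4 → σ⁻¹(4) = 3
σ(4) = 6 → σ⁻¹(6) = 4
σ(5) = 3 → σ⁻¹(3) = 5
σ(6) = 5 → σ⁻¹(5) = 6

σ⁻¹ = [1 2 5 3 6 4]


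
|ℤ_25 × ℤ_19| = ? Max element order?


|ℤ_25 × ℤ_19| = 25 × 19 = 475
Max element order = lcm(25,19) = 475
Cyclic? Yes (gcd=1)

|ℤ_25×ℤ_19| = 475, max element order = 475


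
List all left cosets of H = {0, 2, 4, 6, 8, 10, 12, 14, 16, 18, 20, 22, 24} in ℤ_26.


H = {0, 2, 4, 6, 8, 10, 12, 14, 16, 18, 20, 22, 24}, |H| = 13
Number of cosets = |G|/|H| = 26/13 = 2
0 + H = {0, 2, 4, 6, 8, 10, 12, 14, 16, 18, 20, 22, 24}
1 + H = {1, 3, 5, 7, 9, 11, 13, 15, 17, 19, 21, 23, 25}

Cosets: 0+H={0,2,4,6,8,10,12,14,16,18,20,22,24}; 1+H={1,3,5,7,9,11,13,15,17,19,21,23,25}


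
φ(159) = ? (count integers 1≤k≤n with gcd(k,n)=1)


Factor n: 159 = 3 × 53
φ(n) = n · ∏(1 - 1/p) over distinct primes p | n
φ(159) = 159 · (1 - 1/3) · (1 - 1/53) = 104

φ(159) = 104


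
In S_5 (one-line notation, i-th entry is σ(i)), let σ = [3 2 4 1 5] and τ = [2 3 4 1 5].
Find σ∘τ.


σ∘τ: apply τ first, then σ
1 →τ 2 →σ 2
2 →τ 3 →σ 4
3 →τ 4 →σ 1
4 →τ 1 →σ 3
5 →τ 5 →σ 5

σ∘τ = [2 4 1 3 5]


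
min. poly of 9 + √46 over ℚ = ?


Let α = 9 + √46. Then α - 9 = √46, so (α - 9)² = 46, giving α² - 18α + 35 = 0. Degree 2 and α ∉ ℚ, so this is the minimal polynomial.

Minimal polynomial: x² - 18x + 35


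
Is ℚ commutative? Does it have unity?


ℚ is a field: commutative, has unity, every nonzero element is a unit (hence an integral domain)
Commutative: Yes
Integral domain: Yes
Has unity: Yes

ℚ: Commutative=Yes, Unity=Yes


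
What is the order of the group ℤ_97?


ℤ_n has n elements.

|ℤ_97| = 97


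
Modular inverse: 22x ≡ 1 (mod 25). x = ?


Use the extended Euclidean algorithm to write 1 = 22·s + 25·t; then s mod 25 is the inverse.
Euclidean algorithm:
  22 = 0·25 + 22
  25 = 1·22 + 3
  22 = 7·3 + 1
  3 = 3·1 + 0
gcd(22,25) = 1
Back-substitution gives: 22·(8) + 25·(-7) = 1
So 22⁻¹ ≡ 8 ≡ 8 (mod 25)
Check: 22 × 8 = 176 ≡ 1 (mod 25) ✓

22⁻¹ ≡ 8 (mod 25)


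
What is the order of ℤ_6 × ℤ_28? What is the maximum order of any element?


|ℤ_6 × ℤ_28| = 6 × 28 = 168
Max element order = lcm(6,28) = 84
Cyclic? No (gcd=2)

|ℤ_6×ℤ_28| = 168, max element order = 84


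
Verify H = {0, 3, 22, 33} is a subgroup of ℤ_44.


Subgroup test for H = {0, 3, 22, 33} in (ℤ_44, +):
(1) 0 ∈ H? Yes
(2) Closure: for all a,b ∈ H, (a+b) mod 44 ∈ H? No  [counterexample: 3 + 3 = 6 ∉ H]
(3) Inverses: for all a ∈ H, -a mod 44 ∈ H? No

No, H is not a subgroup of ℤ_44


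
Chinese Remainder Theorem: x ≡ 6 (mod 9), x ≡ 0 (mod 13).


m₁ = 9, m₂ = 13, gcd = 1, so CRT applies. M = m₁·m₂ = 117
Let M₁ = M/m₁ = 13, M₂ = M/m₂ = 9
Find y₁ ≡ M₁⁻¹ (mod m₁): 13⁻¹ ≡ 7 (mod 9)
Find y₂ ≡ M₂⁻¹ (mod m₂): 9⁻¹ ≡ 3 (mod 13)
x = a₁·M₁·y₁ + a₂·M₂·y₂ = 6·13·7 + 0·9·3 = 546
Reduce mod 117: x ≡ 78
Check: 78 mod 9 = 6 ✓, 78 mod 13 = 0 ✓

x ≡ 78 (mod 117)


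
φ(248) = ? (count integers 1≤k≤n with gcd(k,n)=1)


Factor n: 248 = 2^3 × 31
φ(n) = n · ∏(1 - 1/p) over distinct primes p | n
φ(248) = 248 · (1 - 1/2) · (1 - 1/31) = 120

φ(248) = 120


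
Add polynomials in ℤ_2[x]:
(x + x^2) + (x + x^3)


Add coefficients mod 2:
x^0: 0 + 0 = 0 (mod 2)
x^1: 1 + 1 = 0 (mod 2)
x^2: 1 + 0 = 1 (mod 2)
x^3: 0 + 1 = 1 (mod 2)
Result: x^2 + x^3

f + g = x^2 + x^3


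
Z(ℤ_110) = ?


Z(G) = {g ∈ G | gx = xg for all x ∈ G}
ℤ_110 is abelian, so Z(G) = G

Z(ℤ_110) = ℤ_110


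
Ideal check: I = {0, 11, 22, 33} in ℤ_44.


Check ideal conditions for I = {0, 11, 22, 33} in ℤ_44:
(1) I is an additive subgroup? Yes
(2) For r ∈ ℤ_44 and a ∈ I: r·a ∈ I? Yes

Yes, I is an ideal of ℤ_44


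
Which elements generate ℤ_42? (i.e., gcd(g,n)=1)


g generates ℤ_n iff gcd(g,n) = 1
Prime factors of 42: 2, 3, 7
Generators are g ∈ {1,...,41} not divisible by any of these primes.
Generators: {1, 5, 11, 13, 17, 19, 23, 25, 29, 31, 37, 41}
Number of generators = φ(42) = 12

Generators of ℤ_42 = {1, 5, 11, 13, 17, 19, 23, 25, 29, 31, 37, 41}


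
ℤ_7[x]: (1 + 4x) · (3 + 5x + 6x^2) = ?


Expand and collect like terms; reduce coefficients mod 7:
x^0: 1·3 = 3 ≡ 3 (mod 7)
x^1: 1·5 + 4·3 = 17 ≡ 3 (mod 7)
x^2: 1·6 + 4·5 = 26 ≡ 5 (mod 7)
x^3: 4·6 = 24 ≡ 3 (mod 7)
Result: 3 + 3x + 5x^2 + 3x^3

f · g = 3 + 3x + 5x^2 + 3x^3


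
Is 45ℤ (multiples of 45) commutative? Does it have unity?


45ℤ is a commutative ring under +,× but has no multiplicative identity (1 ∉ 45ℤ); it has no zero divisors, but without unity it is not an integral domain
Commutative: Yes
Integral domain: No
Has unity: No

45ℤ (multiples of 45): Commutative=Yes, Unity=No


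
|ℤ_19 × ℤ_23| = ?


|A × B| = |A| · |B|
|ℤ_19 × ℤ_23| = 19 × 23 = 437

|ℤ_19 × ℤ_23| = 437


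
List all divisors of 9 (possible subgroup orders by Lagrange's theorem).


Lagrange's theorem: |H| divides |G|
|G| = 9
Divisors of 9: 1, 3, 9

Possible subgroup orders: {1, 3, 9}


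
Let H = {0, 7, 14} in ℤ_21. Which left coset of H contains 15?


15 + H = {15 + h (mod 21) : h ∈ H}
15+0=15, 15+7=1, 15+14=8
15 + H = {1, 8, 15} = 1 + H

15 + H = {1, 8, 15}


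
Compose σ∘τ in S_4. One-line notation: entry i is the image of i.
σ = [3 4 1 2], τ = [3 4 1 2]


σ∘τ: apply τ first, then σ
1 →τ 3 →σ 1
2 →τ 4 →σ 2
3 →τ 1 →σ 3
4 →τ 2 →σ 4

σ∘τ = [1 2 3 4]


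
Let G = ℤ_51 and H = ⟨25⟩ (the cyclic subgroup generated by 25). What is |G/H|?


|⟨25⟩| = n / gcd(25, 51) = 51 / 1 = 51
H is normal (ℤ_51 is abelian).
|G/H| = |G| / |H| = 51 / 51 = 1

|G/H| = 1


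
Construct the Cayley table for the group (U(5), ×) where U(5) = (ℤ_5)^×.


Elements: {1, 2, 3, 4}
Operation: multiplication mod 5
Entry (a, b) = (a × b) mod 5

Cayley table:
  | 1 | 2 | 3 | 4
1 | 1 | 2 | 3 | 4
2 | 2 | 4 | 1 | 3
3 | 3 | 1 | 4 | 2
4 | 4 | 3 | 2 | 1


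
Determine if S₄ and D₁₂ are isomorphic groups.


Comparing S₄ and D₁₂:
S₄ has trivial center; D₁₂ has center {e, r⁶}

No, S₄ ≇ D₁₂


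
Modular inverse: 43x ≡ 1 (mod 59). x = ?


Use the extended Euclidean algorithm to write 1 = 43·s + 59·t; then s mod 59 is the inverse.
Euclidean algorithm:
  43 = 0·59 + 43
  59 = 1·43 + 16
  43 = 2·16 + 11
  16 = 1·11 + 5
  11 = 2·5 + 1
  5 = 5·1 + 0
gcd(43,59) = 1
Back-substitution gives: 43·(11) + 59·(-8) = 1
So 43⁻¹ ≡ 11 ≡ 11 (mod 59)
Check: 43 × 11 = 473 ≡ 1 (mod 59) ✓

43⁻¹ ≡ 11 (mod 59)


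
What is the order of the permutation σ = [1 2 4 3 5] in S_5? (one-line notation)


Cycle decomposition: (3 4)
Cycle lengths: 2
Order = lcm(2) = 2

ord(σ) = 2


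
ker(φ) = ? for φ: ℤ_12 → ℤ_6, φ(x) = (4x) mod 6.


Kernel = preimage of identity
ker(φ) = {x ∈ ℤ_12 : 4x ≡ 0 (mod 6)}. Since 6 | 12, φ is well-defined. The kernel is the cyclic subgroup ⟨3⟩ of ℤ_12 (order 4), i.e. {0, 3, 6, 9}

ker(φ) = {0, 3, 6, 9}


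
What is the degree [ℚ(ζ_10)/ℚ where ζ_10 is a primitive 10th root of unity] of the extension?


[ℚ(ζ_n):ℚ] = deg Φ_n(x) = φ(n). Here φ(10) = 4

[ℚ(ζ_10)/ℚ where ζ_10 is a primitive 10th root of unity] = 4


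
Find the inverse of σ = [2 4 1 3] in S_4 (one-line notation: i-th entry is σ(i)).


To find σ⁻¹, swap domain and range:
σ(1) = 2 → σ⁻¹(2) = 1
σ(2) = 4 → σ⁻¹(4) = 2
σ(3) = 1 → σ⁻¹(1) = 3
σ(4) = 3 → σ⁻¹(3) = 4

σ⁻¹ = [3 1 4 2]


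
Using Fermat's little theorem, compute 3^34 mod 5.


Fermat's little theorem: if p is prime and gcd(a,p)=1, then a^(p-1) ≡ 1 (mod p)
p = 5 is prime, gcd(3,5) = 1
Reduce exponent: 34 mod 4 = 2
So 3^34 ≡ 3^2 (mod 5)
3^2 mod 5 = 4

3^34 ≡ 4 (mod 5)


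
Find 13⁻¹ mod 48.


Use the extended Euclidean algorithm to write 1 = 13·s + 48·t; then s mod 48 is the inverse.
Euclidean algorithm:
  13 = 0·48 + 13
  48 = 3·13 + 9
  13 = 1·9 + 4
  9 = 2·4 + 1
  4 = 4·1 + 0
gcd(13,48) = 1
Back-substitution gives: 13·(-11) + 48·(3) = 1
So 13⁻¹ ≡ -11 ≡ 37 (mod 48)
Check: 13 × 37 = 481 ≡ 1 (mod 48) ✓

13⁻¹ ≡ 37 (mod 48)


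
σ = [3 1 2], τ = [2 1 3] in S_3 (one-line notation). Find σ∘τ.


σ∘τ: apply τ first, then σ
1 →τ 2 →σ 1
2 →τ 1 →σ 3
3 →τ 3 →σ 2

σ∘τ = [1 3 2]


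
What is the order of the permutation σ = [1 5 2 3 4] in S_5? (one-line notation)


Cycle decomposition: (2 5 4 3)
Cycle lengths: 4
Order = lcm(4) = 4

ord(σ) = 4


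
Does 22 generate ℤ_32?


g generates ℤ_n iff gcd(g, n) = 1
gcd(22, 32) = 2
Since gcd = 2 ≠ 1, ⟨22⟩ has order 16 < 32, so 22 is not a generator.

No, 22 does not generate ℤ_32


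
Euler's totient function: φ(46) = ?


Factor n: 46 = 2 × 23
φ(n) = n · ∏(1 - 1/p) over distinct primes p | n
φ(46) = 46 · (1 - 1/2) · (1 - 1/23) = 22

φ(46) = 22


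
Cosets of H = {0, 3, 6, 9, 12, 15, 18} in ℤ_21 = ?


H = {0, 3, 6, 9, 12, 15, 18}, |H| = 7
Number of cosets = |G|/|H| = 21/7 = 3
0 + H = {0, 3, 6, 9, 12, 15, 18}
1 + H = {1, 4, 7, 10, 13, 16, 19}
2 + H = {2, 5, 8, 11, 14, 17, 20}

Cosets: 0+H={0,3,6,9,12,15,18}; 1+H={1,4,7,10,13,16,19}; 2+H={2,5,8,11,14,17,20}


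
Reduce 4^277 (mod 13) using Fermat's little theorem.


Fermat's little theorem: if p is prime and gcd(a,p)=1, then a^(p-1) ≡ 1 (mod p)
p = 13 is prime, gcd(4,13) = 1
Reduce exponent: 277 mod 12 = 1
So 4^277 ≡ 4^1 (mod 13)
4^1 mod 13 = 4

4^277 ≡ 4 (mod 13)


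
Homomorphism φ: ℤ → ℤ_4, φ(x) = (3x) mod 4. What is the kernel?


Kernel = preimage of identity
ker(φ) = {x ∈ ℤ : 3x ≡ 0 (mod 4)}. gcd(3,4) = 1, so 3x ≡ 0 (mod 4) ⟺ x ≡ 0 (mod 4/1 = 4). Hence ker(φ) = 4ℤ

ker(φ) = 4ℤ


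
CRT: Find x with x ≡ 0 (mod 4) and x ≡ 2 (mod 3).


m₁ = 4, m₂ = 3, gcd = 1, so CRT applies. M = m₁·m₂ = 12
Let M₁ = M/m₁ = 3, M₂ = M/m₂ = 4
Find y₁ ≡ M₁⁻¹ (mod m₁): 3⁻¹ ≡ 3 (mod 4)
Find y₂ ≡ M₂⁻¹ (mod m₂): 4⁻¹ ≡ 1 (mod 3)
x = a₁·M₁·y₁ + a₂·M₂·y₂ = 0·3·3 + 2·4·1 = 8
Reduce mod 12: x ≡ 8
Check: 8 mod 4 = 0 ✓, 8 mod 3 = 2 ✓

x ≡ 8 (mod 12)


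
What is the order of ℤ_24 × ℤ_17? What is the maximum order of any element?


|ℤ_24 × ℤ_17| = 24 × 17 = 408
Max element order = lcm(24,17) = 408
Cyclic? Yes (gcd=1)

|ℤ_24×ℤ_17| = 408, max element order = 408


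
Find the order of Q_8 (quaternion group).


Q_8 = {±1, ±i, ±j, ±k}
|Q_8| = 8

|Q_8 (quaternion group)| = 8


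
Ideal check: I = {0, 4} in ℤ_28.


Check ideal conditions for I = {0, 4} in ℤ_28:
(1) I is an additive subgroup? No
(2) For r ∈ ℤ_28 and a ∈ I: r·a ∈ I? No  [counterexample: r=2, a=4, r·a mod 28 = 8 ∉ I]

No, I is not an ideal of ℤ_28


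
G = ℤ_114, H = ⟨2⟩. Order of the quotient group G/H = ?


|⟨2⟩| = n / gcd(2, 114) = 114 / 2 = 57
H is normal (ℤ_114 is abelian).
|G/H| = |G| / |H| = 114 / 57 = 2

|G/H| = 2


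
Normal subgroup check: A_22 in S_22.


H = A_22 in S_22
A_22 has index 2 in S_22, and every subgroup of index 2 is normal

Yes, normal subgroup


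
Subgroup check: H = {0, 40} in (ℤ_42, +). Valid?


Subgroup test for H = {0, 40} in (ℤ_42, +):
(1) 0 ∈ H? Yes
(2) Closure: for all a,b ∈ H, (a+b) mod 42 ∈ H? No  [counterexample: 40 + 40 = 38 ∉ H]
(3) Inverses: for all a ∈ H, -a mod 42 ∈ H? No

No, H is not a subgroup of ℤ_42


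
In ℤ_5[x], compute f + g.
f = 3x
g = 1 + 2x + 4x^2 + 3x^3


Add coefficients mod 5:
x^0: 0 + 1 = 1 (mod 5)
x^1: 3 + 2 = 0 (mod 5)
x^2: 0 + 4 = 4 (mod 5)
x^3: 0 + 3 = 3 (mod 5)
Result: 1 + 4x^2 + 3x^3

f + g = 1 + 4x^2 + 3x^3


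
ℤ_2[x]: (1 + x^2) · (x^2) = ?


Expand and collect like terms; reduce coefficients mod 2:
x^0: 1·0 = 0 ≡ 0 (mod 2)
x^1: 1·0 + 0·0 = 0 ≡ 0 (mod 2)
x^2: 1·1 + 0·0 + 1·0 = 1 ≡ 1 (mod 2)
x^3: 0·1 + 1·0 = 0 ≡ 0 (mod 2)
x^4: 1·1 = 1 ≡ 1 (mod 2)
Result: x^2 + x^4

f · g = x^2 + x^4


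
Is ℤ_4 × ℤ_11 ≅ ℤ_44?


Comparing ℤ_4 × ℤ_11 and ℤ_44:
gcd(4,11) = 1, so ℤ_4 × ℤ_11 ≅ ℤ_44 (CRT)

Yes, ℤ_4 × ℤ_11 ≅ ℤ_44


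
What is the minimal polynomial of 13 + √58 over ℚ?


Let α = 13 + √58. Then α - 13 = √58, so (α - 13)² = 58, giving α² - 26α + 111 = 0. Degree 2 and α ∉ ℚ, so this is the minimal polynomial.

Minimal polynomial: x² - 26x + 111


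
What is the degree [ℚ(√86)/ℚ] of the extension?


√86 has minimal polynomial x² - 86 (irreducible over ℚ since 86 is squarefree)

[ℚ(√86)/ℚ] = 2


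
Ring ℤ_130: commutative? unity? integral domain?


ℤ_130 is a commutative ring with unity 1; 130 = 2×65 is composite, so 2·65 ≡ 0 gives zero divisors (not an integral domain)
Commutative: Yes
Integral domain: No
Has unity: Yes

ℤ_130: Commutative=Yes, Unity=Yes


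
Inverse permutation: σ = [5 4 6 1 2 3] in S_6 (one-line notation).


To find σ⁻¹, swap domain and range:
σ(1) = 5 → σ⁻¹(5) = 1
σ(2) = 4 → σ⁻¹(4) = 2
σ(3) = 6 → σ⁻¹(6) = 3
σ(4) = 1 → σ⁻¹(1) = 4
σ(5) = 2 → σ⁻¹(2) = 5
σ(6) = 3 → σ⁻¹(3) = 6

σ⁻¹ = [4 5 6 2 1 3]


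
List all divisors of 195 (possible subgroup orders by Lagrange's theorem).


Lagrange's theorem: |H| divides |G|
|G| = 195
Divisors of 195: 1, 3, 5, 13, 15, 39, 65, 195

Possible subgroup orders: {1, 3, 5, 13, 15, 39, 65, 195}


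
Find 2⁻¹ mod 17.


Use the extended Euclidean algorithm to write 1 = 2·s + 17·t; then s mod 17 is the inverse.
Euclidean algorithm:
  2 = 0·17 + 2
  17 = 8·2 + 1
  2 = 2·1 + 0
gcd(2,17) = 1
Back-substitution gives: 2·(-8) + 17·(1) = 1
So 2⁻¹ ≡ -8 ≡ 9 (mod 17)
Check: 2 × 9 = 18 ≡ 1 (mod 17) ✓

2⁻¹ ≡ 9 (mod 17)


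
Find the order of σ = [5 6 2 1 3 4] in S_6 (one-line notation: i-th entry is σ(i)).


Cycle decomposition: (1 5 3 2 6 4)
Cycle lengths: 6
Order = lcm(6) = 6

ord(σ) = 6


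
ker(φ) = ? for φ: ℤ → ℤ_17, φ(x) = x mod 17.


Kernel = preimage of identity
ker(φ) = {x ∈ ℤ : x ≡ 0 (mod 17)} = 17ℤ = {0, ±17, ±34, ...}

ker(φ) = 17ℤ


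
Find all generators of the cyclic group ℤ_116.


g generates ℤ_n iff gcd(g,n) = 1
Prime factors of 116: 2, 29
Generators are g ∈ {1,...,115} not divisible by any of these primes.
Generators: {1, 3, 5, 7, 9, 11, 13, 15, 17, 19, 21, 23, 25, 27, 31, 33, 35, 37, 39, 41, 43, 45, 47, 49, 51, 53, 55, 57, 59, 61, 63, 65, 67, 69, 71, 73, 75, 77, 79, 81, 83, 85, 89, 91, 93, 95, 97, 99, 101, 103, 105, 107, 109, 111, 113, 115}
Number of generators = φ(116) = 56

Generators of ℤ_116 = {1, 3, 5, 7, 9, 11, 13, 15, 17, 19, 21, 23, 25, 27, 31, 33, 35, 37, 39, 41, 43, 45, 47, 49, 51, 53, 55, 57, 59, 61, 63, 65, 67, 69, 71, 73, 75, 77, 79, 81, 83, 85, 89, 91, 93, 95, 97, 99, 101, 103, 105, 107, 109, 111, 113, 115}


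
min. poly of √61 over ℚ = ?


√61 satisfies x² - 61 = 0, irreducible over ℚ since 61 is squarefree

Minimal polynomial: x² - 61


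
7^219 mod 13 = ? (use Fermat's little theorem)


Fermat's little theorem: if p is prime and gcd(a,p)=1, then a^(p-1) ≡ 1 (mod p)
p = 13 is prime, gcd(7,13) = 1
Reduce exponent: 219 mod 12 = 3
So 7^219 ≡ 7^3 (mod 13)
7^3 mod 13 = 5

7^219 ≡ 5 (mod 13)
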